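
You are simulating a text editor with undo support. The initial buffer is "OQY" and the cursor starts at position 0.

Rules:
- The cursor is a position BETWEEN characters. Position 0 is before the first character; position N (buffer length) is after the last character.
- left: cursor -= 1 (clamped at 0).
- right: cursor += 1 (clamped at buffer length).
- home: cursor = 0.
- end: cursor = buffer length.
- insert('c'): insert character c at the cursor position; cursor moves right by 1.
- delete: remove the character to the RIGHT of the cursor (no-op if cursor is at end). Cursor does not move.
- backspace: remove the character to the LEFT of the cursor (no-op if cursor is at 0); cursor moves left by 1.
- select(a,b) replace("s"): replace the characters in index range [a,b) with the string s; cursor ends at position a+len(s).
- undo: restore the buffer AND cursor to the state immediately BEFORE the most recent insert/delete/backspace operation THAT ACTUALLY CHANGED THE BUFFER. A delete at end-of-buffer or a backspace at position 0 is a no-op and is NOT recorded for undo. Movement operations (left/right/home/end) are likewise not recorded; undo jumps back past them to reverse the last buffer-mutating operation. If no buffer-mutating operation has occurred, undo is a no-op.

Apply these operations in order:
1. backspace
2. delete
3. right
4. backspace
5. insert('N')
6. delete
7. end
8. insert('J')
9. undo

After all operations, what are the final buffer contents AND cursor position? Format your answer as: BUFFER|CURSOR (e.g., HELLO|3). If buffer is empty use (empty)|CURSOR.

Answer: N|1

Derivation:
After op 1 (backspace): buf='OQY' cursor=0
After op 2 (delete): buf='QY' cursor=0
After op 3 (right): buf='QY' cursor=1
After op 4 (backspace): buf='Y' cursor=0
After op 5 (insert('N')): buf='NY' cursor=1
After op 6 (delete): buf='N' cursor=1
After op 7 (end): buf='N' cursor=1
After op 8 (insert('J')): buf='NJ' cursor=2
After op 9 (undo): buf='N' cursor=1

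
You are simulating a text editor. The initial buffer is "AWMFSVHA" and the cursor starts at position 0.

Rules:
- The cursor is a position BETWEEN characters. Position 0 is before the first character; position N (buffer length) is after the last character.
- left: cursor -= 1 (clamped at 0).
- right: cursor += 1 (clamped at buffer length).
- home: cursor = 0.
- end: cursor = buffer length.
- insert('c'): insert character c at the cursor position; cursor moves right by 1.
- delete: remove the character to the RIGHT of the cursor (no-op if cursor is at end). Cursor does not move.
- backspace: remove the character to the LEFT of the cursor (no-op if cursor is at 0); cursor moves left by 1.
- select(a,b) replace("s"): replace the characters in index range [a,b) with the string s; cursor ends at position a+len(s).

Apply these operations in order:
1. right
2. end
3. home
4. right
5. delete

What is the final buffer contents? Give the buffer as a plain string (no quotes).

Answer: AMFSVHA

Derivation:
After op 1 (right): buf='AWMFSVHA' cursor=1
After op 2 (end): buf='AWMFSVHA' cursor=8
After op 3 (home): buf='AWMFSVHA' cursor=0
After op 4 (right): buf='AWMFSVHA' cursor=1
After op 5 (delete): buf='AMFSVHA' cursor=1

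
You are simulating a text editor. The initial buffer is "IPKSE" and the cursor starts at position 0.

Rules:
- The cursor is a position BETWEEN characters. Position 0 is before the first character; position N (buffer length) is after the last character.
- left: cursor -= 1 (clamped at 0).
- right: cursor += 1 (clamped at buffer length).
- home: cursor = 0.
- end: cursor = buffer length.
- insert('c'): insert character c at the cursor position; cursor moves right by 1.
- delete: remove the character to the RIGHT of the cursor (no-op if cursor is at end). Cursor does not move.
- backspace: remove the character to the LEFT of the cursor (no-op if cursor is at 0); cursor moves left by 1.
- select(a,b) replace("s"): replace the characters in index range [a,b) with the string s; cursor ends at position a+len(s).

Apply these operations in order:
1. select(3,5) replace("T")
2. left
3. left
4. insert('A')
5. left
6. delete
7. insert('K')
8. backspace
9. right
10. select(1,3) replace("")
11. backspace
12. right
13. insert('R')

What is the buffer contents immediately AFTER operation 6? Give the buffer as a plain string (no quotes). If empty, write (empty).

After op 1 (select(3,5) replace("T")): buf='IPKT' cursor=4
After op 2 (left): buf='IPKT' cursor=3
After op 3 (left): buf='IPKT' cursor=2
After op 4 (insert('A')): buf='IPAKT' cursor=3
After op 5 (left): buf='IPAKT' cursor=2
After op 6 (delete): buf='IPKT' cursor=2

Answer: IPKT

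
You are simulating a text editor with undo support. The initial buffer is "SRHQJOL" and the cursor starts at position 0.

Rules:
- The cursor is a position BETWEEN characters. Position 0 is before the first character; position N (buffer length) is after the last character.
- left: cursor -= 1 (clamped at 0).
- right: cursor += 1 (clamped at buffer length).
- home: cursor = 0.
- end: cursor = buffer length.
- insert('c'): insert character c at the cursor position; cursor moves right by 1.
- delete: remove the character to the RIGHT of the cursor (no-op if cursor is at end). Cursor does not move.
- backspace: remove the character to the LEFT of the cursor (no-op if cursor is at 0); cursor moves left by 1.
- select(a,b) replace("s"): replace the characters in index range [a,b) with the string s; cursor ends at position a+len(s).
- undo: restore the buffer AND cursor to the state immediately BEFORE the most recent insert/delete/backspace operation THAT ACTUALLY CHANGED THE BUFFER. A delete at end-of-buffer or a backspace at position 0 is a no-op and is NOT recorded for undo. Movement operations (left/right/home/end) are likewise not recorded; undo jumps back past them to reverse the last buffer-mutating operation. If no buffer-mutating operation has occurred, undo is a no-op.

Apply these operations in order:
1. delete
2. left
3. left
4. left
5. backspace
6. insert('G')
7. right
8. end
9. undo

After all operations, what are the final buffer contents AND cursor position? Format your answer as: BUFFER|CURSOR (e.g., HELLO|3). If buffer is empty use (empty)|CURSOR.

After op 1 (delete): buf='RHQJOL' cursor=0
After op 2 (left): buf='RHQJOL' cursor=0
After op 3 (left): buf='RHQJOL' cursor=0
After op 4 (left): buf='RHQJOL' cursor=0
After op 5 (backspace): buf='RHQJOL' cursor=0
After op 6 (insert('G')): buf='GRHQJOL' cursor=1
After op 7 (right): buf='GRHQJOL' cursor=2
After op 8 (end): buf='GRHQJOL' cursor=7
After op 9 (undo): buf='RHQJOL' cursor=0

Answer: RHQJOL|0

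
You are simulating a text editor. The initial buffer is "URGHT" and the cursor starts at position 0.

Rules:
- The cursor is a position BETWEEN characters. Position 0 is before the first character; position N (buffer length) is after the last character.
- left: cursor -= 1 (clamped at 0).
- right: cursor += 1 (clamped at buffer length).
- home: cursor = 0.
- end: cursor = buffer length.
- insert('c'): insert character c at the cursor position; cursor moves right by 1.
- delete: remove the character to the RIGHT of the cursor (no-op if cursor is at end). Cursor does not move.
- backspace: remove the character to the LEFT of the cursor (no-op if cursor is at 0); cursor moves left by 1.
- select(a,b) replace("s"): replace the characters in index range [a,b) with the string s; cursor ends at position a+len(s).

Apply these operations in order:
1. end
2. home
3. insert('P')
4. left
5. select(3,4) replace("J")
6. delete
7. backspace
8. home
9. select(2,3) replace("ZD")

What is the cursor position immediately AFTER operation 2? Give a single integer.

After op 1 (end): buf='URGHT' cursor=5
After op 2 (home): buf='URGHT' cursor=0

Answer: 0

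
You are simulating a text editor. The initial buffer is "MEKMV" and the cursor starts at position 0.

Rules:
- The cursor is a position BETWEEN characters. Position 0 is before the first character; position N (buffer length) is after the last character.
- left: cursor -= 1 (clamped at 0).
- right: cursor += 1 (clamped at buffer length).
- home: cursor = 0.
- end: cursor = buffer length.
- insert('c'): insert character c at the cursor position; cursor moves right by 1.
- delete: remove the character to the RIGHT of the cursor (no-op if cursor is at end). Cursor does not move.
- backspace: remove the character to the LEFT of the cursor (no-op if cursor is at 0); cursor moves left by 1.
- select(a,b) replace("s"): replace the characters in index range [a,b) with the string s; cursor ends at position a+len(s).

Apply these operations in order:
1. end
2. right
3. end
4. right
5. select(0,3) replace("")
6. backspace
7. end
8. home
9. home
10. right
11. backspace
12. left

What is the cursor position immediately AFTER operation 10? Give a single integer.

Answer: 1

Derivation:
After op 1 (end): buf='MEKMV' cursor=5
After op 2 (right): buf='MEKMV' cursor=5
After op 3 (end): buf='MEKMV' cursor=5
After op 4 (right): buf='MEKMV' cursor=5
After op 5 (select(0,3) replace("")): buf='MV' cursor=0
After op 6 (backspace): buf='MV' cursor=0
After op 7 (end): buf='MV' cursor=2
After op 8 (home): buf='MV' cursor=0
After op 9 (home): buf='MV' cursor=0
After op 10 (right): buf='MV' cursor=1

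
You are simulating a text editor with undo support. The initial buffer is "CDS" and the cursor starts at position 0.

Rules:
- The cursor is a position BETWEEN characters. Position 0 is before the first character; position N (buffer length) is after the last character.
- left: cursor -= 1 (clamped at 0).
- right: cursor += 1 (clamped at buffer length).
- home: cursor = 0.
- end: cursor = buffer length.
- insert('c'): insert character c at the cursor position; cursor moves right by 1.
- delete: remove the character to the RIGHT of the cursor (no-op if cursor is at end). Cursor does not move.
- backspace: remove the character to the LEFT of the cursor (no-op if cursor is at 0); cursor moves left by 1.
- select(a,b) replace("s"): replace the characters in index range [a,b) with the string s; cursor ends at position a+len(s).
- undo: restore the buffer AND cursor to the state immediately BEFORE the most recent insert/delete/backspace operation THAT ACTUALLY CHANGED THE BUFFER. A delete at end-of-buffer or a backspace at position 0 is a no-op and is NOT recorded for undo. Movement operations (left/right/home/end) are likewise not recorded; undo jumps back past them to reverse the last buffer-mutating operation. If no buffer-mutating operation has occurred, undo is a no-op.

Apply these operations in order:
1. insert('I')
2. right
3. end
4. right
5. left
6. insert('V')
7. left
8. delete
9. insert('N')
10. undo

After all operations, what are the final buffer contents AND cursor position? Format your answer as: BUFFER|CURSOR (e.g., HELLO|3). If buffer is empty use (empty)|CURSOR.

After op 1 (insert('I')): buf='ICDS' cursor=1
After op 2 (right): buf='ICDS' cursor=2
After op 3 (end): buf='ICDS' cursor=4
After op 4 (right): buf='ICDS' cursor=4
After op 5 (left): buf='ICDS' cursor=3
After op 6 (insert('V')): buf='ICDVS' cursor=4
After op 7 (left): buf='ICDVS' cursor=3
After op 8 (delete): buf='ICDS' cursor=3
After op 9 (insert('N')): buf='ICDNS' cursor=4
After op 10 (undo): buf='ICDS' cursor=3

Answer: ICDS|3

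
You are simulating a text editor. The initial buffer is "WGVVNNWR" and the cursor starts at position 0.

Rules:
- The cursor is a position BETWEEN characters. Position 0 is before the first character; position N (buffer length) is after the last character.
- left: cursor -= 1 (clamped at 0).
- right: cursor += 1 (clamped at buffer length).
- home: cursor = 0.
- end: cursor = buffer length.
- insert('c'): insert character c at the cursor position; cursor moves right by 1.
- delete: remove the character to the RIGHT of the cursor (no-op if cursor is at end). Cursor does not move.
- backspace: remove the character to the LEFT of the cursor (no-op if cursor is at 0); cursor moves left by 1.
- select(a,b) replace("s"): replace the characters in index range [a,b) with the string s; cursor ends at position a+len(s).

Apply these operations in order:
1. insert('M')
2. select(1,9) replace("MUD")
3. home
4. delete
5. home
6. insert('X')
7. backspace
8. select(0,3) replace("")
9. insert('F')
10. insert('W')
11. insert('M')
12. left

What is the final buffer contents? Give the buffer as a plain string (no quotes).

Answer: FWM

Derivation:
After op 1 (insert('M')): buf='MWGVVNNWR' cursor=1
After op 2 (select(1,9) replace("MUD")): buf='MMUD' cursor=4
After op 3 (home): buf='MMUD' cursor=0
After op 4 (delete): buf='MUD' cursor=0
After op 5 (home): buf='MUD' cursor=0
After op 6 (insert('X')): buf='XMUD' cursor=1
After op 7 (backspace): buf='MUD' cursor=0
After op 8 (select(0,3) replace("")): buf='(empty)' cursor=0
After op 9 (insert('F')): buf='F' cursor=1
After op 10 (insert('W')): buf='FW' cursor=2
After op 11 (insert('M')): buf='FWM' cursor=3
After op 12 (left): buf='FWM' cursor=2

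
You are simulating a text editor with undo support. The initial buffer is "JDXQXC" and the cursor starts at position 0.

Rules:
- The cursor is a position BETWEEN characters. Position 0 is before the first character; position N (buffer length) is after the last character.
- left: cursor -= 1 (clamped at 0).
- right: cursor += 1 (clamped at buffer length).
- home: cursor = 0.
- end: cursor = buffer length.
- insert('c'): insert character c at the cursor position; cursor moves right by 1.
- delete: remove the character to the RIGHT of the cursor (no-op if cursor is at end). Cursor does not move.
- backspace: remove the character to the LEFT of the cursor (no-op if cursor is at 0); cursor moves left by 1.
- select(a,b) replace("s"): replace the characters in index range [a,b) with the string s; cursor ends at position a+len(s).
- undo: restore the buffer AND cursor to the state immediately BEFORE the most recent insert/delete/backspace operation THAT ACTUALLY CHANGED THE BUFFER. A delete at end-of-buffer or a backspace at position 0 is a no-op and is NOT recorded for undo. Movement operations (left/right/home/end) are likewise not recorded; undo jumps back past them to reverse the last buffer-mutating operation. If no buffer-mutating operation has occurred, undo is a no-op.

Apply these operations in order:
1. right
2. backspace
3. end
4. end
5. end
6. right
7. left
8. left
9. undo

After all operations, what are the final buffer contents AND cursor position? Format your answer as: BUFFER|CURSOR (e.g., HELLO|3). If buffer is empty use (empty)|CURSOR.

After op 1 (right): buf='JDXQXC' cursor=1
After op 2 (backspace): buf='DXQXC' cursor=0
After op 3 (end): buf='DXQXC' cursor=5
After op 4 (end): buf='DXQXC' cursor=5
After op 5 (end): buf='DXQXC' cursor=5
After op 6 (right): buf='DXQXC' cursor=5
After op 7 (left): buf='DXQXC' cursor=4
After op 8 (left): buf='DXQXC' cursor=3
After op 9 (undo): buf='JDXQXC' cursor=1

Answer: JDXQXC|1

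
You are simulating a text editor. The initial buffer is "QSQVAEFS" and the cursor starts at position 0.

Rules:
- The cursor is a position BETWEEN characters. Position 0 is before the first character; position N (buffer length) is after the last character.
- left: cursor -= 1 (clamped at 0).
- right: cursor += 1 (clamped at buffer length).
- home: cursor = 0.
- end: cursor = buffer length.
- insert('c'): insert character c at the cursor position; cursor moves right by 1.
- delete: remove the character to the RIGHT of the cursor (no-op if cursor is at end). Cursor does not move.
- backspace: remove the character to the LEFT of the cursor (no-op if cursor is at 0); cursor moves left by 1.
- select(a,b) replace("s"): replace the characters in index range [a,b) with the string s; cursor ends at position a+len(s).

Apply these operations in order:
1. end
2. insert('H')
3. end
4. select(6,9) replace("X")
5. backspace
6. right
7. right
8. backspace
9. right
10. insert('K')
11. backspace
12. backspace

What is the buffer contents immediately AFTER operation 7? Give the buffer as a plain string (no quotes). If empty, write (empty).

Answer: QSQVAE

Derivation:
After op 1 (end): buf='QSQVAEFS' cursor=8
After op 2 (insert('H')): buf='QSQVAEFSH' cursor=9
After op 3 (end): buf='QSQVAEFSH' cursor=9
After op 4 (select(6,9) replace("X")): buf='QSQVAEX' cursor=7
After op 5 (backspace): buf='QSQVAE' cursor=6
After op 6 (right): buf='QSQVAE' cursor=6
After op 7 (right): buf='QSQVAE' cursor=6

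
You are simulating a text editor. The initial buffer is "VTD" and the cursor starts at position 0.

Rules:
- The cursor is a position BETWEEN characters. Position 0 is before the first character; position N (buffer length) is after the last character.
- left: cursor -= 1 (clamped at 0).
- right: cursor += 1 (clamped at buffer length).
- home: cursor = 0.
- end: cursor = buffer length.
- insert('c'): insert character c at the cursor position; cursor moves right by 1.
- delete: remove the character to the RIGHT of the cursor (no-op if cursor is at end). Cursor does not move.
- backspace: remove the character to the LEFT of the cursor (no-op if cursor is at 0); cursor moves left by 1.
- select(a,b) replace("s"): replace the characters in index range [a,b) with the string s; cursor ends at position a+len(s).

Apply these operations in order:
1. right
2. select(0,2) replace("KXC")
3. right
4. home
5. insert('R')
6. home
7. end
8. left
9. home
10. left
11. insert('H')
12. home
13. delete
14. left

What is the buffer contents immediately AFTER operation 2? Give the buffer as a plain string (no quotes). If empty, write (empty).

Answer: KXCD

Derivation:
After op 1 (right): buf='VTD' cursor=1
After op 2 (select(0,2) replace("KXC")): buf='KXCD' cursor=3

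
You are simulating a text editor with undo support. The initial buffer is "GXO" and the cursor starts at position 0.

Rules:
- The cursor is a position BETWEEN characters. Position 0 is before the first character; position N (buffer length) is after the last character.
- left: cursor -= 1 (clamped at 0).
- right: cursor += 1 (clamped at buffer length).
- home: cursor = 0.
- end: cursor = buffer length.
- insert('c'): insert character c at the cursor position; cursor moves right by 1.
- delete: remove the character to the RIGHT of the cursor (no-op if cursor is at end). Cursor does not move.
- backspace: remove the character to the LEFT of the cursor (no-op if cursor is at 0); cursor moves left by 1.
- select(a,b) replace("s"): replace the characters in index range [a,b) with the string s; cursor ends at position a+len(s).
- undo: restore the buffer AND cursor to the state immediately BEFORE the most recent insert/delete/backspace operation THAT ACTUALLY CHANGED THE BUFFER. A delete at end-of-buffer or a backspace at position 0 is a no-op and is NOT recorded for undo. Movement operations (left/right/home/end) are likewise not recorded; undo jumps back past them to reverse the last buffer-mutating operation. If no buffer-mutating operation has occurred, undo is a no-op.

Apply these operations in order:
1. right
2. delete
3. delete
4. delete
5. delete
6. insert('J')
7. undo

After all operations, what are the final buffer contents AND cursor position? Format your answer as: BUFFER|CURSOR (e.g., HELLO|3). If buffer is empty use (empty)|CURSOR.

After op 1 (right): buf='GXO' cursor=1
After op 2 (delete): buf='GO' cursor=1
After op 3 (delete): buf='G' cursor=1
After op 4 (delete): buf='G' cursor=1
After op 5 (delete): buf='G' cursor=1
After op 6 (insert('J')): buf='GJ' cursor=2
After op 7 (undo): buf='G' cursor=1

Answer: G|1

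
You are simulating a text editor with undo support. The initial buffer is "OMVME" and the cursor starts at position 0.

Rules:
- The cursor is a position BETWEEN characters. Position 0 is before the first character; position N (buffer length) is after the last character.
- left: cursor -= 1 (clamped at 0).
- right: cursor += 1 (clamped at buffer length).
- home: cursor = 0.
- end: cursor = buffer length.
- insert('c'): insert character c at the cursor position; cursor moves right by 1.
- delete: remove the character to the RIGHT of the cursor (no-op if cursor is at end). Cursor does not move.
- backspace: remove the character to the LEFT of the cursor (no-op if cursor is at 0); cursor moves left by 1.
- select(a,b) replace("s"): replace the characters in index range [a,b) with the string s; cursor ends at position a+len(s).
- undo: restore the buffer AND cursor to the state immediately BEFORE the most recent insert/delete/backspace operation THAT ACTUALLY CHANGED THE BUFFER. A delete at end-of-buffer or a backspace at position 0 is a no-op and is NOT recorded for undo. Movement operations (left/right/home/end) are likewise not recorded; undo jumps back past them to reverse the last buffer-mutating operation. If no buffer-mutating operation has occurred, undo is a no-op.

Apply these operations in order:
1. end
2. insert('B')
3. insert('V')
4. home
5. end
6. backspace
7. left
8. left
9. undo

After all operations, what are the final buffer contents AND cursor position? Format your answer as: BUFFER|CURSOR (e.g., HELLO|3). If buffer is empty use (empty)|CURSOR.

Answer: OMVMEBV|7

Derivation:
After op 1 (end): buf='OMVME' cursor=5
After op 2 (insert('B')): buf='OMVMEB' cursor=6
After op 3 (insert('V')): buf='OMVMEBV' cursor=7
After op 4 (home): buf='OMVMEBV' cursor=0
After op 5 (end): buf='OMVMEBV' cursor=7
After op 6 (backspace): buf='OMVMEB' cursor=6
After op 7 (left): buf='OMVMEB' cursor=5
After op 8 (left): buf='OMVMEB' cursor=4
After op 9 (undo): buf='OMVMEBV' cursor=7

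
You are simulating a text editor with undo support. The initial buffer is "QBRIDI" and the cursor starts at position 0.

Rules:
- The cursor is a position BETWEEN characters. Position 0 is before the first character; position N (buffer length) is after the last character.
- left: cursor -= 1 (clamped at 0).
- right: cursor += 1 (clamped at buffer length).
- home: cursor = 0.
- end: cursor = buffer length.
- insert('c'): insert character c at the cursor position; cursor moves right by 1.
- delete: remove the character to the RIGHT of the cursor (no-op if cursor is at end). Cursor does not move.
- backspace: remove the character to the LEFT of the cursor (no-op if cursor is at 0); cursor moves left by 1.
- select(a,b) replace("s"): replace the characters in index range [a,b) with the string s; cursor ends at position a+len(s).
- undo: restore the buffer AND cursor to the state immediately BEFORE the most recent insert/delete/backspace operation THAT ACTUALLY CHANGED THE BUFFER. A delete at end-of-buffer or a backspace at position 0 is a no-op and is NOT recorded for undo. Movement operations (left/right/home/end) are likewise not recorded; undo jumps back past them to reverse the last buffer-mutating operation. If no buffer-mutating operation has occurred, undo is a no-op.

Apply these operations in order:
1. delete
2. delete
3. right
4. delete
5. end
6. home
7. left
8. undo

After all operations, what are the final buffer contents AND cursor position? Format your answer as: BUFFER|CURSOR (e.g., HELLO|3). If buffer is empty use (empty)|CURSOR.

Answer: RIDI|1

Derivation:
After op 1 (delete): buf='BRIDI' cursor=0
After op 2 (delete): buf='RIDI' cursor=0
After op 3 (right): buf='RIDI' cursor=1
After op 4 (delete): buf='RDI' cursor=1
After op 5 (end): buf='RDI' cursor=3
After op 6 (home): buf='RDI' cursor=0
After op 7 (left): buf='RDI' cursor=0
After op 8 (undo): buf='RIDI' cursor=1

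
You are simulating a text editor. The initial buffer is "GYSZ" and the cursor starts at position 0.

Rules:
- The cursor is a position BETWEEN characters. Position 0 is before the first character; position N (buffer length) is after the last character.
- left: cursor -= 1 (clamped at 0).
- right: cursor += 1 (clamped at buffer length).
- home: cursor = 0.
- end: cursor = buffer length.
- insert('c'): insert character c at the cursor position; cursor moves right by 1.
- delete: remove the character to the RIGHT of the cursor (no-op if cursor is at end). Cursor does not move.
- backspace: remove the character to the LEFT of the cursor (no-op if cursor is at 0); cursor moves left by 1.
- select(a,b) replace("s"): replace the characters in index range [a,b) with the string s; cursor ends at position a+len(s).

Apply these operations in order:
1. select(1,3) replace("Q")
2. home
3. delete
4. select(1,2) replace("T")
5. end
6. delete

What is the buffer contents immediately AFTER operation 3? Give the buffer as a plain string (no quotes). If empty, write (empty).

Answer: QZ

Derivation:
After op 1 (select(1,3) replace("Q")): buf='GQZ' cursor=2
After op 2 (home): buf='GQZ' cursor=0
After op 3 (delete): buf='QZ' cursor=0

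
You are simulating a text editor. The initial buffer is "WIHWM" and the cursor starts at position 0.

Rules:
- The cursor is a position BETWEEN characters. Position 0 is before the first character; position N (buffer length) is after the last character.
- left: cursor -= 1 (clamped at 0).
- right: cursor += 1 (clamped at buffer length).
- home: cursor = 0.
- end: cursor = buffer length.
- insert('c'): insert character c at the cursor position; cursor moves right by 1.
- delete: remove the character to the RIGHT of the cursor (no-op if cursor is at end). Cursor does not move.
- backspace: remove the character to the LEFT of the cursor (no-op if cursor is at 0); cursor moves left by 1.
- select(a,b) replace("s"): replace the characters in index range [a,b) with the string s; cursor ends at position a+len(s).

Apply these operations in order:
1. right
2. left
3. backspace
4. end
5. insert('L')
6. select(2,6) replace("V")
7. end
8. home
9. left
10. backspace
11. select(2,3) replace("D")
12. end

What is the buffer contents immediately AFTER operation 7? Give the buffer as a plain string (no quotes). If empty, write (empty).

Answer: WIV

Derivation:
After op 1 (right): buf='WIHWM' cursor=1
After op 2 (left): buf='WIHWM' cursor=0
After op 3 (backspace): buf='WIHWM' cursor=0
After op 4 (end): buf='WIHWM' cursor=5
After op 5 (insert('L')): buf='WIHWML' cursor=6
After op 6 (select(2,6) replace("V")): buf='WIV' cursor=3
After op 7 (end): buf='WIV' cursor=3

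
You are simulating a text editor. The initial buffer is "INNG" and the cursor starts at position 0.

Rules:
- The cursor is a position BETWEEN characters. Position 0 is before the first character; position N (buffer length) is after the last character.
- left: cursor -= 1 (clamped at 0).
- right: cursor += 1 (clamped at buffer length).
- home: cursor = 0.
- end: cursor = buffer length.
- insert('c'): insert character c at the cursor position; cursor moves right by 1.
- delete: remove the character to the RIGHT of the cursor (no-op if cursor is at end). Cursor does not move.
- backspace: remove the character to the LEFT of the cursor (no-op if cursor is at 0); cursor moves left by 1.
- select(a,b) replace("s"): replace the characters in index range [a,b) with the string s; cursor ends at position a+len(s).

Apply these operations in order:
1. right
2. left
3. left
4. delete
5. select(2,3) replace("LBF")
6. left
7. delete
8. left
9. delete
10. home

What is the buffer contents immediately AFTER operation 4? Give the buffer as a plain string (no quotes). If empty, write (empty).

Answer: NNG

Derivation:
After op 1 (right): buf='INNG' cursor=1
After op 2 (left): buf='INNG' cursor=0
After op 3 (left): buf='INNG' cursor=0
After op 4 (delete): buf='NNG' cursor=0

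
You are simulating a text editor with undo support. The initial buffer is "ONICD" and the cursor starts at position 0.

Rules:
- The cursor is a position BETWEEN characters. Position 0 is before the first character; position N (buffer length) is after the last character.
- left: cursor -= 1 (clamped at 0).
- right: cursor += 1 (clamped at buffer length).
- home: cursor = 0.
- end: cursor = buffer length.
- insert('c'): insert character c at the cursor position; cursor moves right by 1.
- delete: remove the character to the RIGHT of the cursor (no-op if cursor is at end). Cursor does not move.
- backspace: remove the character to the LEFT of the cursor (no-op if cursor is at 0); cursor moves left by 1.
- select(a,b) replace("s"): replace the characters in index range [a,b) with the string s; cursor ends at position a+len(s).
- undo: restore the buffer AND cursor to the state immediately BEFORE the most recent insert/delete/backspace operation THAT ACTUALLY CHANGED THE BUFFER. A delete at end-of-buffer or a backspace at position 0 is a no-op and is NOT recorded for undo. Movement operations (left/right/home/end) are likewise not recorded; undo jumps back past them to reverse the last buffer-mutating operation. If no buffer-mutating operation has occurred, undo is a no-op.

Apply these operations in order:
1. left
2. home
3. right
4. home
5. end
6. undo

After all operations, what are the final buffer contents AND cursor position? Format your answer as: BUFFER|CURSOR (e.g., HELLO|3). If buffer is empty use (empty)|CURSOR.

Answer: ONICD|5

Derivation:
After op 1 (left): buf='ONICD' cursor=0
After op 2 (home): buf='ONICD' cursor=0
After op 3 (right): buf='ONICD' cursor=1
After op 4 (home): buf='ONICD' cursor=0
After op 5 (end): buf='ONICD' cursor=5
After op 6 (undo): buf='ONICD' cursor=5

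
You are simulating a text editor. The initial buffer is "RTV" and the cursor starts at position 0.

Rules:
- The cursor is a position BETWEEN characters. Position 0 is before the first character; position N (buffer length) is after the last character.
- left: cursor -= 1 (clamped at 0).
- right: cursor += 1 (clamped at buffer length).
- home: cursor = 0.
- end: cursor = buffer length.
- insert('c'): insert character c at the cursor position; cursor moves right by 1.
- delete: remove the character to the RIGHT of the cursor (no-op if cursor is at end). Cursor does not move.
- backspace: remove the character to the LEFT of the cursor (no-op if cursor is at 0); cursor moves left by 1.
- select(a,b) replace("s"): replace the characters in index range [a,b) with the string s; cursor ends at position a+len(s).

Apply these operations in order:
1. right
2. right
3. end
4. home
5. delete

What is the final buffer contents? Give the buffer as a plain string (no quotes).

Answer: TV

Derivation:
After op 1 (right): buf='RTV' cursor=1
After op 2 (right): buf='RTV' cursor=2
After op 3 (end): buf='RTV' cursor=3
After op 4 (home): buf='RTV' cursor=0
After op 5 (delete): buf='TV' cursor=0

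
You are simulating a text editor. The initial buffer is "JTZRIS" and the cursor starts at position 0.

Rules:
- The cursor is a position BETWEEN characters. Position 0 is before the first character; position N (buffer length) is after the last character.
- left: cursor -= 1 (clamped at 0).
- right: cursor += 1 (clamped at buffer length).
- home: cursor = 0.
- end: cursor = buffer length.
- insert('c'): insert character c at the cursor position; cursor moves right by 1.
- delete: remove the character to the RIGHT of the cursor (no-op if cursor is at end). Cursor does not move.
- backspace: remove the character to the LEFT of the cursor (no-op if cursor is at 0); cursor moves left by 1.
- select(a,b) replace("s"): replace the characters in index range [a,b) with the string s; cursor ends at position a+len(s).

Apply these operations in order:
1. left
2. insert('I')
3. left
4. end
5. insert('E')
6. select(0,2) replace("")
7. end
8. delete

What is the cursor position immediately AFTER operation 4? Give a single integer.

Answer: 7

Derivation:
After op 1 (left): buf='JTZRIS' cursor=0
After op 2 (insert('I')): buf='IJTZRIS' cursor=1
After op 3 (left): buf='IJTZRIS' cursor=0
After op 4 (end): buf='IJTZRIS' cursor=7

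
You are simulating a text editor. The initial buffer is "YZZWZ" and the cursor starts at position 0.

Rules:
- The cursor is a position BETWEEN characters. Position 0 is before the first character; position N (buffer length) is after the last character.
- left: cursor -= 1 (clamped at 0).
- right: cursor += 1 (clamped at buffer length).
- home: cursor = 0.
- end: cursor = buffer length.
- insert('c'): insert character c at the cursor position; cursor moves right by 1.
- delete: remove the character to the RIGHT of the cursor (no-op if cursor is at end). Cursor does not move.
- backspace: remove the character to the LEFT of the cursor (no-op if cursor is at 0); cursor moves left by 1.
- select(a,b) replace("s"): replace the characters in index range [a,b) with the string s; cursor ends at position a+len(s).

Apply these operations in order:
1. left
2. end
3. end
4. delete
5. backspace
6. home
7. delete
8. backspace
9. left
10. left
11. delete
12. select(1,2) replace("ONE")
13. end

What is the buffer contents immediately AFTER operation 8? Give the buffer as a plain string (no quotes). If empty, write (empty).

After op 1 (left): buf='YZZWZ' cursor=0
After op 2 (end): buf='YZZWZ' cursor=5
After op 3 (end): buf='YZZWZ' cursor=5
After op 4 (delete): buf='YZZWZ' cursor=5
After op 5 (backspace): buf='YZZW' cursor=4
After op 6 (home): buf='YZZW' cursor=0
After op 7 (delete): buf='ZZW' cursor=0
After op 8 (backspace): buf='ZZW' cursor=0

Answer: ZZW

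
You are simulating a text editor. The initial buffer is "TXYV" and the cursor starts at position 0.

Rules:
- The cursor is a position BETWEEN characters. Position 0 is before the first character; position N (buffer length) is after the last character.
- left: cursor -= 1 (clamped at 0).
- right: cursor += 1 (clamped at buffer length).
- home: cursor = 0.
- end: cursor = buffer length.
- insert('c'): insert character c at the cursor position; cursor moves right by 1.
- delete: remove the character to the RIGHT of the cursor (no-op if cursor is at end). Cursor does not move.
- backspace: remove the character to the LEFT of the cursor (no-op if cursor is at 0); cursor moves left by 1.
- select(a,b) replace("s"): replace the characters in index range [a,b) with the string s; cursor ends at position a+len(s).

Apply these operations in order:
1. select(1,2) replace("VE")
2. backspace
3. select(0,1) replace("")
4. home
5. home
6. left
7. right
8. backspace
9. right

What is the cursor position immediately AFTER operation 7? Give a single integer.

Answer: 1

Derivation:
After op 1 (select(1,2) replace("VE")): buf='TVEYV' cursor=3
After op 2 (backspace): buf='TVYV' cursor=2
After op 3 (select(0,1) replace("")): buf='VYV' cursor=0
After op 4 (home): buf='VYV' cursor=0
After op 5 (home): buf='VYV' cursor=0
After op 6 (left): buf='VYV' cursor=0
After op 7 (right): buf='VYV' cursor=1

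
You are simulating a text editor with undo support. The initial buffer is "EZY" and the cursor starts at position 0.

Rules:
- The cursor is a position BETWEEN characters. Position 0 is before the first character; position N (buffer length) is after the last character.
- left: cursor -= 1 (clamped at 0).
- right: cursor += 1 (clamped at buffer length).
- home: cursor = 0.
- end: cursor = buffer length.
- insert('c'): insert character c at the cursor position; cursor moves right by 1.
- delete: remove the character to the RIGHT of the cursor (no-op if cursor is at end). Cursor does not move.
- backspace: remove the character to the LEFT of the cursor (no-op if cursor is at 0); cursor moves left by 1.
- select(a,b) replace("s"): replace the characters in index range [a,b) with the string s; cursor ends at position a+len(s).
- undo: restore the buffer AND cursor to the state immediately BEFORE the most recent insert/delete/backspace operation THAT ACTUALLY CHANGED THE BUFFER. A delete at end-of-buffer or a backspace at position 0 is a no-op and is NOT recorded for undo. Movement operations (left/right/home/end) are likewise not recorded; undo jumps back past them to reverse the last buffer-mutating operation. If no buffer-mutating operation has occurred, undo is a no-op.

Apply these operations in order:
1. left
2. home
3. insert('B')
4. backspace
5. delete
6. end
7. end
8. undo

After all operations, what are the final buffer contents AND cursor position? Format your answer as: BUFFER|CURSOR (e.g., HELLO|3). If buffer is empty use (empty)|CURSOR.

After op 1 (left): buf='EZY' cursor=0
After op 2 (home): buf='EZY' cursor=0
After op 3 (insert('B')): buf='BEZY' cursor=1
After op 4 (backspace): buf='EZY' cursor=0
After op 5 (delete): buf='ZY' cursor=0
After op 6 (end): buf='ZY' cursor=2
After op 7 (end): buf='ZY' cursor=2
After op 8 (undo): buf='EZY' cursor=0

Answer: EZY|0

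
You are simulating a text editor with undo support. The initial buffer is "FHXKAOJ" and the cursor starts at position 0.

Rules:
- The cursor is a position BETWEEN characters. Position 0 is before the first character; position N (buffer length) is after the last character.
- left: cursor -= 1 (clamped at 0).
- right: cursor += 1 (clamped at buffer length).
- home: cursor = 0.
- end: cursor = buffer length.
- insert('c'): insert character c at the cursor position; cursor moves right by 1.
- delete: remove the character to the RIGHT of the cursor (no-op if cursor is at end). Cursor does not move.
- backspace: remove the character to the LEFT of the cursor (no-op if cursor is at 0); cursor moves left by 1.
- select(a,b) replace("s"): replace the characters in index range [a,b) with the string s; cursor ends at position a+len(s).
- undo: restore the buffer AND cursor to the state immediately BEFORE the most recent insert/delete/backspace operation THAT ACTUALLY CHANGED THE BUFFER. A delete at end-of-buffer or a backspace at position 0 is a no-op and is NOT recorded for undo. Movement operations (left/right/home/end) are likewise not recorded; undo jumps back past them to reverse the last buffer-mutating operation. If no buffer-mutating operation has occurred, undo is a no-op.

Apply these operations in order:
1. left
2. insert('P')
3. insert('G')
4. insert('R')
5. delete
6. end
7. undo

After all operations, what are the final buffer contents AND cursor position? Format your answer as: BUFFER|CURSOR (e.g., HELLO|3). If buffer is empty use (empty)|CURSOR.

Answer: PGRFHXKAOJ|3

Derivation:
After op 1 (left): buf='FHXKAOJ' cursor=0
After op 2 (insert('P')): buf='PFHXKAOJ' cursor=1
After op 3 (insert('G')): buf='PGFHXKAOJ' cursor=2
After op 4 (insert('R')): buf='PGRFHXKAOJ' cursor=3
After op 5 (delete): buf='PGRHXKAOJ' cursor=3
After op 6 (end): buf='PGRHXKAOJ' cursor=9
After op 7 (undo): buf='PGRFHXKAOJ' cursor=3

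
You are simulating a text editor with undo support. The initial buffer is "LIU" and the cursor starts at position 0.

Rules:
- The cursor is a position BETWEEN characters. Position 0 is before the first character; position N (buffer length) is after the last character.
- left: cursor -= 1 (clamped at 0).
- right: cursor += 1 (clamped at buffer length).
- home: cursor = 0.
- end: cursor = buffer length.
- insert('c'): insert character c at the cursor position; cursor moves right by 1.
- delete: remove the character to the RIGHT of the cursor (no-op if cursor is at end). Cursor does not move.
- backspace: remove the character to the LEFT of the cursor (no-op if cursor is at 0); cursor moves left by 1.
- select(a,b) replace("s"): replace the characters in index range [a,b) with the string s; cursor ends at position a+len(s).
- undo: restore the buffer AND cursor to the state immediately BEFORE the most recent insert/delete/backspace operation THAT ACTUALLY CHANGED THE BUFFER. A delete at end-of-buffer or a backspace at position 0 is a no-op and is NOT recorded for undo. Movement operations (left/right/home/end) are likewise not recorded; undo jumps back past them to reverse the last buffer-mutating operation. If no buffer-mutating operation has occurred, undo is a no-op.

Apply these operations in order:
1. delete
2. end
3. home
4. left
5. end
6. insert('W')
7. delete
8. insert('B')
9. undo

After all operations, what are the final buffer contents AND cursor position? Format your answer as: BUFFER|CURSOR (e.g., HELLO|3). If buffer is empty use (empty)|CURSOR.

Answer: IUW|3

Derivation:
After op 1 (delete): buf='IU' cursor=0
After op 2 (end): buf='IU' cursor=2
After op 3 (home): buf='IU' cursor=0
After op 4 (left): buf='IU' cursor=0
After op 5 (end): buf='IU' cursor=2
After op 6 (insert('W')): buf='IUW' cursor=3
After op 7 (delete): buf='IUW' cursor=3
After op 8 (insert('B')): buf='IUWB' cursor=4
After op 9 (undo): buf='IUW' cursor=3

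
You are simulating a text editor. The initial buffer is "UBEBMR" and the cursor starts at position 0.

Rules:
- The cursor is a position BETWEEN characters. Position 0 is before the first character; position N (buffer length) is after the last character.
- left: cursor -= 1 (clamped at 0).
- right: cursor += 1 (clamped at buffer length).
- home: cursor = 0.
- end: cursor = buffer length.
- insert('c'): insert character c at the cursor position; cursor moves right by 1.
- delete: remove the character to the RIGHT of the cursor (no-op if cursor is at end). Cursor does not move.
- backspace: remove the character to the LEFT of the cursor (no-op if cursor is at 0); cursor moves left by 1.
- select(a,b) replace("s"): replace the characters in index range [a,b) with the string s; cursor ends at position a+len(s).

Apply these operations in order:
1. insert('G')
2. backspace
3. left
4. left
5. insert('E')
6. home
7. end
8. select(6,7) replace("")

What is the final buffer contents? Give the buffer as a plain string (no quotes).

Answer: EUBEBM

Derivation:
After op 1 (insert('G')): buf='GUBEBMR' cursor=1
After op 2 (backspace): buf='UBEBMR' cursor=0
After op 3 (left): buf='UBEBMR' cursor=0
After op 4 (left): buf='UBEBMR' cursor=0
After op 5 (insert('E')): buf='EUBEBMR' cursor=1
After op 6 (home): buf='EUBEBMR' cursor=0
After op 7 (end): buf='EUBEBMR' cursor=7
After op 8 (select(6,7) replace("")): buf='EUBEBM' cursor=6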